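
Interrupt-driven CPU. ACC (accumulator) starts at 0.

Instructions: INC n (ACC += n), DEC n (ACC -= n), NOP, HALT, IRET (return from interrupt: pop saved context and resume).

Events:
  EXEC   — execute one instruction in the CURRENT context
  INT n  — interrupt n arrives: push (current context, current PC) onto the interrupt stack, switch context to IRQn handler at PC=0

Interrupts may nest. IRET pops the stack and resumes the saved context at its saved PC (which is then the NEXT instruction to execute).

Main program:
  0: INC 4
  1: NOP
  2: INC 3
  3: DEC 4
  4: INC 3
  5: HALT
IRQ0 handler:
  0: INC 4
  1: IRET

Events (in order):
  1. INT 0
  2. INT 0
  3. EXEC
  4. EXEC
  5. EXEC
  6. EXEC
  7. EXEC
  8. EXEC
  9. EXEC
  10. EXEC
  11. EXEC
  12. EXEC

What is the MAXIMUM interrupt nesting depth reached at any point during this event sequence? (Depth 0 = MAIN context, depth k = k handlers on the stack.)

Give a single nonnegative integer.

Answer: 2

Derivation:
Event 1 (INT 0): INT 0 arrives: push (MAIN, PC=0), enter IRQ0 at PC=0 (depth now 1) [depth=1]
Event 2 (INT 0): INT 0 arrives: push (IRQ0, PC=0), enter IRQ0 at PC=0 (depth now 2) [depth=2]
Event 3 (EXEC): [IRQ0] PC=0: INC 4 -> ACC=4 [depth=2]
Event 4 (EXEC): [IRQ0] PC=1: IRET -> resume IRQ0 at PC=0 (depth now 1) [depth=1]
Event 5 (EXEC): [IRQ0] PC=0: INC 4 -> ACC=8 [depth=1]
Event 6 (EXEC): [IRQ0] PC=1: IRET -> resume MAIN at PC=0 (depth now 0) [depth=0]
Event 7 (EXEC): [MAIN] PC=0: INC 4 -> ACC=12 [depth=0]
Event 8 (EXEC): [MAIN] PC=1: NOP [depth=0]
Event 9 (EXEC): [MAIN] PC=2: INC 3 -> ACC=15 [depth=0]
Event 10 (EXEC): [MAIN] PC=3: DEC 4 -> ACC=11 [depth=0]
Event 11 (EXEC): [MAIN] PC=4: INC 3 -> ACC=14 [depth=0]
Event 12 (EXEC): [MAIN] PC=5: HALT [depth=0]
Max depth observed: 2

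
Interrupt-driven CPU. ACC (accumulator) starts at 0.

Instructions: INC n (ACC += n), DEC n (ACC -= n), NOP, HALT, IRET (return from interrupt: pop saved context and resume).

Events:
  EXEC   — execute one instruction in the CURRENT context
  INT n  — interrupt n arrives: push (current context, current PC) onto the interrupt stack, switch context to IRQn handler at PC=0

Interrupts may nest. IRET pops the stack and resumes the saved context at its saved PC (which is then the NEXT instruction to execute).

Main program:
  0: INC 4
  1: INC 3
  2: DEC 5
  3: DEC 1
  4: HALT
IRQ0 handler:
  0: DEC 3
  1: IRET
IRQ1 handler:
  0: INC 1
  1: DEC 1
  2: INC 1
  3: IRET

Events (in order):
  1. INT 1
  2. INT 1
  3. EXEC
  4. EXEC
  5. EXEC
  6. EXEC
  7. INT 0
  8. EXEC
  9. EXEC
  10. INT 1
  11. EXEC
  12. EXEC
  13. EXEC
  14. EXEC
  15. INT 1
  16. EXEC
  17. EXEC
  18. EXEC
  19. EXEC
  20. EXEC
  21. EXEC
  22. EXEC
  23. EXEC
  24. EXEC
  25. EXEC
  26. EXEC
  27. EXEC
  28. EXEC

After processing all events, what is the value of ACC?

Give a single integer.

Answer: 2

Derivation:
Event 1 (INT 1): INT 1 arrives: push (MAIN, PC=0), enter IRQ1 at PC=0 (depth now 1)
Event 2 (INT 1): INT 1 arrives: push (IRQ1, PC=0), enter IRQ1 at PC=0 (depth now 2)
Event 3 (EXEC): [IRQ1] PC=0: INC 1 -> ACC=1
Event 4 (EXEC): [IRQ1] PC=1: DEC 1 -> ACC=0
Event 5 (EXEC): [IRQ1] PC=2: INC 1 -> ACC=1
Event 6 (EXEC): [IRQ1] PC=3: IRET -> resume IRQ1 at PC=0 (depth now 1)
Event 7 (INT 0): INT 0 arrives: push (IRQ1, PC=0), enter IRQ0 at PC=0 (depth now 2)
Event 8 (EXEC): [IRQ0] PC=0: DEC 3 -> ACC=-2
Event 9 (EXEC): [IRQ0] PC=1: IRET -> resume IRQ1 at PC=0 (depth now 1)
Event 10 (INT 1): INT 1 arrives: push (IRQ1, PC=0), enter IRQ1 at PC=0 (depth now 2)
Event 11 (EXEC): [IRQ1] PC=0: INC 1 -> ACC=-1
Event 12 (EXEC): [IRQ1] PC=1: DEC 1 -> ACC=-2
Event 13 (EXEC): [IRQ1] PC=2: INC 1 -> ACC=-1
Event 14 (EXEC): [IRQ1] PC=3: IRET -> resume IRQ1 at PC=0 (depth now 1)
Event 15 (INT 1): INT 1 arrives: push (IRQ1, PC=0), enter IRQ1 at PC=0 (depth now 2)
Event 16 (EXEC): [IRQ1] PC=0: INC 1 -> ACC=0
Event 17 (EXEC): [IRQ1] PC=1: DEC 1 -> ACC=-1
Event 18 (EXEC): [IRQ1] PC=2: INC 1 -> ACC=0
Event 19 (EXEC): [IRQ1] PC=3: IRET -> resume IRQ1 at PC=0 (depth now 1)
Event 20 (EXEC): [IRQ1] PC=0: INC 1 -> ACC=1
Event 21 (EXEC): [IRQ1] PC=1: DEC 1 -> ACC=0
Event 22 (EXEC): [IRQ1] PC=2: INC 1 -> ACC=1
Event 23 (EXEC): [IRQ1] PC=3: IRET -> resume MAIN at PC=0 (depth now 0)
Event 24 (EXEC): [MAIN] PC=0: INC 4 -> ACC=5
Event 25 (EXEC): [MAIN] PC=1: INC 3 -> ACC=8
Event 26 (EXEC): [MAIN] PC=2: DEC 5 -> ACC=3
Event 27 (EXEC): [MAIN] PC=3: DEC 1 -> ACC=2
Event 28 (EXEC): [MAIN] PC=4: HALT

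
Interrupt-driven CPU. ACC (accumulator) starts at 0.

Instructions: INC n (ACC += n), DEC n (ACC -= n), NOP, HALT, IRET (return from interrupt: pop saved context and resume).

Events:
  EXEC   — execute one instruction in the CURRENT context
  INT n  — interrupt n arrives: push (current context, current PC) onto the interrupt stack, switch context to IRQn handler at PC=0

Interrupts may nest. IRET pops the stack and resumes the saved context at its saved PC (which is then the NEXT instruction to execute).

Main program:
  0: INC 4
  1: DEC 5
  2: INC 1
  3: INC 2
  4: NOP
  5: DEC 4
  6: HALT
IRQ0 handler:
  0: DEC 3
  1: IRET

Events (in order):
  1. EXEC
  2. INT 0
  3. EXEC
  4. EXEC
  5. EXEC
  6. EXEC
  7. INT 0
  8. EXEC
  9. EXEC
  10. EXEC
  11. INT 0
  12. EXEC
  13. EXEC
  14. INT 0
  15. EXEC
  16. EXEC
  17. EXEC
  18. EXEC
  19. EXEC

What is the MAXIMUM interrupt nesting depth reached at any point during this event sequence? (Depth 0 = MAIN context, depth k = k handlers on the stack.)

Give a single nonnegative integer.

Answer: 1

Derivation:
Event 1 (EXEC): [MAIN] PC=0: INC 4 -> ACC=4 [depth=0]
Event 2 (INT 0): INT 0 arrives: push (MAIN, PC=1), enter IRQ0 at PC=0 (depth now 1) [depth=1]
Event 3 (EXEC): [IRQ0] PC=0: DEC 3 -> ACC=1 [depth=1]
Event 4 (EXEC): [IRQ0] PC=1: IRET -> resume MAIN at PC=1 (depth now 0) [depth=0]
Event 5 (EXEC): [MAIN] PC=1: DEC 5 -> ACC=-4 [depth=0]
Event 6 (EXEC): [MAIN] PC=2: INC 1 -> ACC=-3 [depth=0]
Event 7 (INT 0): INT 0 arrives: push (MAIN, PC=3), enter IRQ0 at PC=0 (depth now 1) [depth=1]
Event 8 (EXEC): [IRQ0] PC=0: DEC 3 -> ACC=-6 [depth=1]
Event 9 (EXEC): [IRQ0] PC=1: IRET -> resume MAIN at PC=3 (depth now 0) [depth=0]
Event 10 (EXEC): [MAIN] PC=3: INC 2 -> ACC=-4 [depth=0]
Event 11 (INT 0): INT 0 arrives: push (MAIN, PC=4), enter IRQ0 at PC=0 (depth now 1) [depth=1]
Event 12 (EXEC): [IRQ0] PC=0: DEC 3 -> ACC=-7 [depth=1]
Event 13 (EXEC): [IRQ0] PC=1: IRET -> resume MAIN at PC=4 (depth now 0) [depth=0]
Event 14 (INT 0): INT 0 arrives: push (MAIN, PC=4), enter IRQ0 at PC=0 (depth now 1) [depth=1]
Event 15 (EXEC): [IRQ0] PC=0: DEC 3 -> ACC=-10 [depth=1]
Event 16 (EXEC): [IRQ0] PC=1: IRET -> resume MAIN at PC=4 (depth now 0) [depth=0]
Event 17 (EXEC): [MAIN] PC=4: NOP [depth=0]
Event 18 (EXEC): [MAIN] PC=5: DEC 4 -> ACC=-14 [depth=0]
Event 19 (EXEC): [MAIN] PC=6: HALT [depth=0]
Max depth observed: 1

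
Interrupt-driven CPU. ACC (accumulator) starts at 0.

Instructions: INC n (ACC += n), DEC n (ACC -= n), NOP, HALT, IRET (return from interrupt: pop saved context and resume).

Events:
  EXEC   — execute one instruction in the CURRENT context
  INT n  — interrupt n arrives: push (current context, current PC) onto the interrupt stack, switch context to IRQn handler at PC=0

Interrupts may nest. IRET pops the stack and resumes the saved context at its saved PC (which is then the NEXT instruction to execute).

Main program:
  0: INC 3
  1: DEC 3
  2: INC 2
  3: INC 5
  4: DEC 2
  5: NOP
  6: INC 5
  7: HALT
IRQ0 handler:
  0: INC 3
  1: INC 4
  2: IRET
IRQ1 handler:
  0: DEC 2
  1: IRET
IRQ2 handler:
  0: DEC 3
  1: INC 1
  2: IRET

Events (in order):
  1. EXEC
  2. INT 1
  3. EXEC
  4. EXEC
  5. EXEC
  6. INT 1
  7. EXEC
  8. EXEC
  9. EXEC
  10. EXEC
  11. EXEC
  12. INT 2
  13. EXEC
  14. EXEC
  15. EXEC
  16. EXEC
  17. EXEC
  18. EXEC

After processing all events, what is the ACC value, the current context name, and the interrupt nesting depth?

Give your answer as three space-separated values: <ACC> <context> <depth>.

Answer: 4 MAIN 0

Derivation:
Event 1 (EXEC): [MAIN] PC=0: INC 3 -> ACC=3
Event 2 (INT 1): INT 1 arrives: push (MAIN, PC=1), enter IRQ1 at PC=0 (depth now 1)
Event 3 (EXEC): [IRQ1] PC=0: DEC 2 -> ACC=1
Event 4 (EXEC): [IRQ1] PC=1: IRET -> resume MAIN at PC=1 (depth now 0)
Event 5 (EXEC): [MAIN] PC=1: DEC 3 -> ACC=-2
Event 6 (INT 1): INT 1 arrives: push (MAIN, PC=2), enter IRQ1 at PC=0 (depth now 1)
Event 7 (EXEC): [IRQ1] PC=0: DEC 2 -> ACC=-4
Event 8 (EXEC): [IRQ1] PC=1: IRET -> resume MAIN at PC=2 (depth now 0)
Event 9 (EXEC): [MAIN] PC=2: INC 2 -> ACC=-2
Event 10 (EXEC): [MAIN] PC=3: INC 5 -> ACC=3
Event 11 (EXEC): [MAIN] PC=4: DEC 2 -> ACC=1
Event 12 (INT 2): INT 2 arrives: push (MAIN, PC=5), enter IRQ2 at PC=0 (depth now 1)
Event 13 (EXEC): [IRQ2] PC=0: DEC 3 -> ACC=-2
Event 14 (EXEC): [IRQ2] PC=1: INC 1 -> ACC=-1
Event 15 (EXEC): [IRQ2] PC=2: IRET -> resume MAIN at PC=5 (depth now 0)
Event 16 (EXEC): [MAIN] PC=5: NOP
Event 17 (EXEC): [MAIN] PC=6: INC 5 -> ACC=4
Event 18 (EXEC): [MAIN] PC=7: HALT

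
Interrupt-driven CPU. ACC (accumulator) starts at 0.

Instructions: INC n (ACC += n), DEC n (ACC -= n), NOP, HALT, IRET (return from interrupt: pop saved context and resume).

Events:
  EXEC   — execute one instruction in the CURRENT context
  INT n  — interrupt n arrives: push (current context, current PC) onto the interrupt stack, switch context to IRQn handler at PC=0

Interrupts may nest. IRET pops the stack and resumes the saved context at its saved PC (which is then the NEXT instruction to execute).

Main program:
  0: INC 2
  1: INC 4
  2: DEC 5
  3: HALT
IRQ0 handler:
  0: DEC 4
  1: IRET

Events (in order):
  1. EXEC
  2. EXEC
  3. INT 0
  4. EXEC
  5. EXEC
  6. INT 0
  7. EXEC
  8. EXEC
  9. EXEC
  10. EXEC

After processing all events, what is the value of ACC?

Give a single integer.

Answer: -7

Derivation:
Event 1 (EXEC): [MAIN] PC=0: INC 2 -> ACC=2
Event 2 (EXEC): [MAIN] PC=1: INC 4 -> ACC=6
Event 3 (INT 0): INT 0 arrives: push (MAIN, PC=2), enter IRQ0 at PC=0 (depth now 1)
Event 4 (EXEC): [IRQ0] PC=0: DEC 4 -> ACC=2
Event 5 (EXEC): [IRQ0] PC=1: IRET -> resume MAIN at PC=2 (depth now 0)
Event 6 (INT 0): INT 0 arrives: push (MAIN, PC=2), enter IRQ0 at PC=0 (depth now 1)
Event 7 (EXEC): [IRQ0] PC=0: DEC 4 -> ACC=-2
Event 8 (EXEC): [IRQ0] PC=1: IRET -> resume MAIN at PC=2 (depth now 0)
Event 9 (EXEC): [MAIN] PC=2: DEC 5 -> ACC=-7
Event 10 (EXEC): [MAIN] PC=3: HALT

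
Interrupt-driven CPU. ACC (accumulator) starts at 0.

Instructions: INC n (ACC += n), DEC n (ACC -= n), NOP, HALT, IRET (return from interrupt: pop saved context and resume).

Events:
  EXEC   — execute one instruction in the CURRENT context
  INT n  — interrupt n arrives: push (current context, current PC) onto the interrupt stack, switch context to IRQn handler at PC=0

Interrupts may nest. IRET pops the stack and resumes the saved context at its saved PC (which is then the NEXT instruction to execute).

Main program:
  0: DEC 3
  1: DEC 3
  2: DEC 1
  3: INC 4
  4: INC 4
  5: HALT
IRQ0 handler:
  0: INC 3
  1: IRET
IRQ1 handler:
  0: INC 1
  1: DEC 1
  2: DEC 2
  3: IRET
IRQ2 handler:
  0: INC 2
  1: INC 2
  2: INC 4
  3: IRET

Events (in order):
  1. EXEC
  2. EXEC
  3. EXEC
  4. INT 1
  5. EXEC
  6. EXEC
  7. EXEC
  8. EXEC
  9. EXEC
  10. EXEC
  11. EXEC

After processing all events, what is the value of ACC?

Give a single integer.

Answer: -1

Derivation:
Event 1 (EXEC): [MAIN] PC=0: DEC 3 -> ACC=-3
Event 2 (EXEC): [MAIN] PC=1: DEC 3 -> ACC=-6
Event 3 (EXEC): [MAIN] PC=2: DEC 1 -> ACC=-7
Event 4 (INT 1): INT 1 arrives: push (MAIN, PC=3), enter IRQ1 at PC=0 (depth now 1)
Event 5 (EXEC): [IRQ1] PC=0: INC 1 -> ACC=-6
Event 6 (EXEC): [IRQ1] PC=1: DEC 1 -> ACC=-7
Event 7 (EXEC): [IRQ1] PC=2: DEC 2 -> ACC=-9
Event 8 (EXEC): [IRQ1] PC=3: IRET -> resume MAIN at PC=3 (depth now 0)
Event 9 (EXEC): [MAIN] PC=3: INC 4 -> ACC=-5
Event 10 (EXEC): [MAIN] PC=4: INC 4 -> ACC=-1
Event 11 (EXEC): [MAIN] PC=5: HALT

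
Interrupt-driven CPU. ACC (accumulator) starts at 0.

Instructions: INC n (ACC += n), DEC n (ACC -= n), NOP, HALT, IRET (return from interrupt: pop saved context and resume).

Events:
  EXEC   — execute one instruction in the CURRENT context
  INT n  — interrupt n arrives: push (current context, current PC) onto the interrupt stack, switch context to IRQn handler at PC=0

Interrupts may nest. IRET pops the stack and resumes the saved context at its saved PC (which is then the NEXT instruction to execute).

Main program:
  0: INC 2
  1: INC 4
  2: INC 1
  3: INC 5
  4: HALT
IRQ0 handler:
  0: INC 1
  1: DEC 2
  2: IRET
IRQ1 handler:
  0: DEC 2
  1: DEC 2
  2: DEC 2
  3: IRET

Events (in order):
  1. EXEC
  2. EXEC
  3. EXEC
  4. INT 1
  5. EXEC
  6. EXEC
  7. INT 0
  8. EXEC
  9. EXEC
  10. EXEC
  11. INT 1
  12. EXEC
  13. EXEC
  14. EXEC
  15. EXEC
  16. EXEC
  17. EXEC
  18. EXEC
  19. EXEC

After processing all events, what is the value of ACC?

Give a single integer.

Answer: -1

Derivation:
Event 1 (EXEC): [MAIN] PC=0: INC 2 -> ACC=2
Event 2 (EXEC): [MAIN] PC=1: INC 4 -> ACC=6
Event 3 (EXEC): [MAIN] PC=2: INC 1 -> ACC=7
Event 4 (INT 1): INT 1 arrives: push (MAIN, PC=3), enter IRQ1 at PC=0 (depth now 1)
Event 5 (EXEC): [IRQ1] PC=0: DEC 2 -> ACC=5
Event 6 (EXEC): [IRQ1] PC=1: DEC 2 -> ACC=3
Event 7 (INT 0): INT 0 arrives: push (IRQ1, PC=2), enter IRQ0 at PC=0 (depth now 2)
Event 8 (EXEC): [IRQ0] PC=0: INC 1 -> ACC=4
Event 9 (EXEC): [IRQ0] PC=1: DEC 2 -> ACC=2
Event 10 (EXEC): [IRQ0] PC=2: IRET -> resume IRQ1 at PC=2 (depth now 1)
Event 11 (INT 1): INT 1 arrives: push (IRQ1, PC=2), enter IRQ1 at PC=0 (depth now 2)
Event 12 (EXEC): [IRQ1] PC=0: DEC 2 -> ACC=0
Event 13 (EXEC): [IRQ1] PC=1: DEC 2 -> ACC=-2
Event 14 (EXEC): [IRQ1] PC=2: DEC 2 -> ACC=-4
Event 15 (EXEC): [IRQ1] PC=3: IRET -> resume IRQ1 at PC=2 (depth now 1)
Event 16 (EXEC): [IRQ1] PC=2: DEC 2 -> ACC=-6
Event 17 (EXEC): [IRQ1] PC=3: IRET -> resume MAIN at PC=3 (depth now 0)
Event 18 (EXEC): [MAIN] PC=3: INC 5 -> ACC=-1
Event 19 (EXEC): [MAIN] PC=4: HALT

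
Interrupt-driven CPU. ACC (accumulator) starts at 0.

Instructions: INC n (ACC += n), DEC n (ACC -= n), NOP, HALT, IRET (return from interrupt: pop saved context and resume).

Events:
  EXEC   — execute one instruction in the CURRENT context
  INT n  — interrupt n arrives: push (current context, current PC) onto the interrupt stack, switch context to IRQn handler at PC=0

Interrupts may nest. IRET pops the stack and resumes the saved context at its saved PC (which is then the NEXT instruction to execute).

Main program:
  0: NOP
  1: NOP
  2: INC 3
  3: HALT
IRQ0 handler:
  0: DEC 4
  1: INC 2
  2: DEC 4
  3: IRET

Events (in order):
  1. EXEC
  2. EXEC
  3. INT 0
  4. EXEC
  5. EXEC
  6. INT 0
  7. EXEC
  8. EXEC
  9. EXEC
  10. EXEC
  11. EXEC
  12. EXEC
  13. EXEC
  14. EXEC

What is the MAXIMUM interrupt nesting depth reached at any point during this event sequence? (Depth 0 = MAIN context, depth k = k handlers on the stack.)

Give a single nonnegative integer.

Answer: 2

Derivation:
Event 1 (EXEC): [MAIN] PC=0: NOP [depth=0]
Event 2 (EXEC): [MAIN] PC=1: NOP [depth=0]
Event 3 (INT 0): INT 0 arrives: push (MAIN, PC=2), enter IRQ0 at PC=0 (depth now 1) [depth=1]
Event 4 (EXEC): [IRQ0] PC=0: DEC 4 -> ACC=-4 [depth=1]
Event 5 (EXEC): [IRQ0] PC=1: INC 2 -> ACC=-2 [depth=1]
Event 6 (INT 0): INT 0 arrives: push (IRQ0, PC=2), enter IRQ0 at PC=0 (depth now 2) [depth=2]
Event 7 (EXEC): [IRQ0] PC=0: DEC 4 -> ACC=-6 [depth=2]
Event 8 (EXEC): [IRQ0] PC=1: INC 2 -> ACC=-4 [depth=2]
Event 9 (EXEC): [IRQ0] PC=2: DEC 4 -> ACC=-8 [depth=2]
Event 10 (EXEC): [IRQ0] PC=3: IRET -> resume IRQ0 at PC=2 (depth now 1) [depth=1]
Event 11 (EXEC): [IRQ0] PC=2: DEC 4 -> ACC=-12 [depth=1]
Event 12 (EXEC): [IRQ0] PC=3: IRET -> resume MAIN at PC=2 (depth now 0) [depth=0]
Event 13 (EXEC): [MAIN] PC=2: INC 3 -> ACC=-9 [depth=0]
Event 14 (EXEC): [MAIN] PC=3: HALT [depth=0]
Max depth observed: 2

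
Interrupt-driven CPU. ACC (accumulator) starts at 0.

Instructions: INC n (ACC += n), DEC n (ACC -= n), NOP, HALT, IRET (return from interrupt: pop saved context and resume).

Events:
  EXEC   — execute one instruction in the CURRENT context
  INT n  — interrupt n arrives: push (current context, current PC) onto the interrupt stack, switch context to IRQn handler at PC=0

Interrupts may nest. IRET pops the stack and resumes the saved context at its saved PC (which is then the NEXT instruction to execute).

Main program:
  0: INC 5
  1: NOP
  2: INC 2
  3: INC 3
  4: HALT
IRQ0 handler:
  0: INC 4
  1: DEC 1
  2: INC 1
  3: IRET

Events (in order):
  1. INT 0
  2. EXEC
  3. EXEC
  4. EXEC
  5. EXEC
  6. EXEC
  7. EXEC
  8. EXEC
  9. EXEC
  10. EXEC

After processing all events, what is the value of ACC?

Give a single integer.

Event 1 (INT 0): INT 0 arrives: push (MAIN, PC=0), enter IRQ0 at PC=0 (depth now 1)
Event 2 (EXEC): [IRQ0] PC=0: INC 4 -> ACC=4
Event 3 (EXEC): [IRQ0] PC=1: DEC 1 -> ACC=3
Event 4 (EXEC): [IRQ0] PC=2: INC 1 -> ACC=4
Event 5 (EXEC): [IRQ0] PC=3: IRET -> resume MAIN at PC=0 (depth now 0)
Event 6 (EXEC): [MAIN] PC=0: INC 5 -> ACC=9
Event 7 (EXEC): [MAIN] PC=1: NOP
Event 8 (EXEC): [MAIN] PC=2: INC 2 -> ACC=11
Event 9 (EXEC): [MAIN] PC=3: INC 3 -> ACC=14
Event 10 (EXEC): [MAIN] PC=4: HALT

Answer: 14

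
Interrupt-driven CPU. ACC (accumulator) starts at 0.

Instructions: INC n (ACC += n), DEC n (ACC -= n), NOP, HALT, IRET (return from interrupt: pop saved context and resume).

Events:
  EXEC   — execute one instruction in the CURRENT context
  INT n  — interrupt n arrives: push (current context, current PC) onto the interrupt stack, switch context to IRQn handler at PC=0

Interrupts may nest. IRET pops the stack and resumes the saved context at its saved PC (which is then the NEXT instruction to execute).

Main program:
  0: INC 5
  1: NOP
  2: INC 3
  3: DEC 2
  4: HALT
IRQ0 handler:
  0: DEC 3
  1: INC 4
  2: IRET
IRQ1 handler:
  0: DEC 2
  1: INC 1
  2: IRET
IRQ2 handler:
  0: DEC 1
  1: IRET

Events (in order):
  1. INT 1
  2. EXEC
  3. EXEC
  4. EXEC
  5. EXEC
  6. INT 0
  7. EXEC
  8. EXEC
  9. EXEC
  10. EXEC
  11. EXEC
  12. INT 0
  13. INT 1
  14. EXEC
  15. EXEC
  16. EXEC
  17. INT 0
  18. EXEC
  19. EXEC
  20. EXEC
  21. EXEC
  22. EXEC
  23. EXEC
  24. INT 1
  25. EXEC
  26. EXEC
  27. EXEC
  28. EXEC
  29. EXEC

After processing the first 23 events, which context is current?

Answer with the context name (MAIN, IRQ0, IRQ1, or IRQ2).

Event 1 (INT 1): INT 1 arrives: push (MAIN, PC=0), enter IRQ1 at PC=0 (depth now 1)
Event 2 (EXEC): [IRQ1] PC=0: DEC 2 -> ACC=-2
Event 3 (EXEC): [IRQ1] PC=1: INC 1 -> ACC=-1
Event 4 (EXEC): [IRQ1] PC=2: IRET -> resume MAIN at PC=0 (depth now 0)
Event 5 (EXEC): [MAIN] PC=0: INC 5 -> ACC=4
Event 6 (INT 0): INT 0 arrives: push (MAIN, PC=1), enter IRQ0 at PC=0 (depth now 1)
Event 7 (EXEC): [IRQ0] PC=0: DEC 3 -> ACC=1
Event 8 (EXEC): [IRQ0] PC=1: INC 4 -> ACC=5
Event 9 (EXEC): [IRQ0] PC=2: IRET -> resume MAIN at PC=1 (depth now 0)
Event 10 (EXEC): [MAIN] PC=1: NOP
Event 11 (EXEC): [MAIN] PC=2: INC 3 -> ACC=8
Event 12 (INT 0): INT 0 arrives: push (MAIN, PC=3), enter IRQ0 at PC=0 (depth now 1)
Event 13 (INT 1): INT 1 arrives: push (IRQ0, PC=0), enter IRQ1 at PC=0 (depth now 2)
Event 14 (EXEC): [IRQ1] PC=0: DEC 2 -> ACC=6
Event 15 (EXEC): [IRQ1] PC=1: INC 1 -> ACC=7
Event 16 (EXEC): [IRQ1] PC=2: IRET -> resume IRQ0 at PC=0 (depth now 1)
Event 17 (INT 0): INT 0 arrives: push (IRQ0, PC=0), enter IRQ0 at PC=0 (depth now 2)
Event 18 (EXEC): [IRQ0] PC=0: DEC 3 -> ACC=4
Event 19 (EXEC): [IRQ0] PC=1: INC 4 -> ACC=8
Event 20 (EXEC): [IRQ0] PC=2: IRET -> resume IRQ0 at PC=0 (depth now 1)
Event 21 (EXEC): [IRQ0] PC=0: DEC 3 -> ACC=5
Event 22 (EXEC): [IRQ0] PC=1: INC 4 -> ACC=9
Event 23 (EXEC): [IRQ0] PC=2: IRET -> resume MAIN at PC=3 (depth now 0)

Answer: MAIN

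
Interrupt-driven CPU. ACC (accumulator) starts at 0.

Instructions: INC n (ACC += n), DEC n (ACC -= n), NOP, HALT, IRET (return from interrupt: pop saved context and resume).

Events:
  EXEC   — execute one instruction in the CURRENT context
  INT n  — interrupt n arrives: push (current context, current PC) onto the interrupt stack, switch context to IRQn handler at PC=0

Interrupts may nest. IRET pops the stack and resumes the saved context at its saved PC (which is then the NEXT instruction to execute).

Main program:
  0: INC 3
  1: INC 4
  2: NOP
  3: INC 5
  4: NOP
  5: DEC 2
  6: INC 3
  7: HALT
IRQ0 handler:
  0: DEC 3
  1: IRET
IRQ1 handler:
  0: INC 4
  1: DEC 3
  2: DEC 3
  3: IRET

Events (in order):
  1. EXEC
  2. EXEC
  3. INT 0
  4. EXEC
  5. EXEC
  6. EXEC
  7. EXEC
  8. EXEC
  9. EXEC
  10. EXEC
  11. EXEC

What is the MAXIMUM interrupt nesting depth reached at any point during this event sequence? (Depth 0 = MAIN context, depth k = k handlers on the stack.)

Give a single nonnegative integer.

Answer: 1

Derivation:
Event 1 (EXEC): [MAIN] PC=0: INC 3 -> ACC=3 [depth=0]
Event 2 (EXEC): [MAIN] PC=1: INC 4 -> ACC=7 [depth=0]
Event 3 (INT 0): INT 0 arrives: push (MAIN, PC=2), enter IRQ0 at PC=0 (depth now 1) [depth=1]
Event 4 (EXEC): [IRQ0] PC=0: DEC 3 -> ACC=4 [depth=1]
Event 5 (EXEC): [IRQ0] PC=1: IRET -> resume MAIN at PC=2 (depth now 0) [depth=0]
Event 6 (EXEC): [MAIN] PC=2: NOP [depth=0]
Event 7 (EXEC): [MAIN] PC=3: INC 5 -> ACC=9 [depth=0]
Event 8 (EXEC): [MAIN] PC=4: NOP [depth=0]
Event 9 (EXEC): [MAIN] PC=5: DEC 2 -> ACC=7 [depth=0]
Event 10 (EXEC): [MAIN] PC=6: INC 3 -> ACC=10 [depth=0]
Event 11 (EXEC): [MAIN] PC=7: HALT [depth=0]
Max depth observed: 1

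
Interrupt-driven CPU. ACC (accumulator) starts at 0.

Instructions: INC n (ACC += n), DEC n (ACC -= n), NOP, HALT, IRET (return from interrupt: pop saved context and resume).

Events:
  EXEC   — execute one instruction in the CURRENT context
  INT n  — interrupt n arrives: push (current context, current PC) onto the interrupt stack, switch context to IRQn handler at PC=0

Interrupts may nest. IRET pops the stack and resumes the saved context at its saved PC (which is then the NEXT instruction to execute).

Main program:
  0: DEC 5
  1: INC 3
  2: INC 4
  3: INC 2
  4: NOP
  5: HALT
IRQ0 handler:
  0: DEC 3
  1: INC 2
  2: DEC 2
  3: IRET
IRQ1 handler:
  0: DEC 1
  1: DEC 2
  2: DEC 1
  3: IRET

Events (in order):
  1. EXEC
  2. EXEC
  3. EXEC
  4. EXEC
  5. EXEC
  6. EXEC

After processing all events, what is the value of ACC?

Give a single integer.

Answer: 4

Derivation:
Event 1 (EXEC): [MAIN] PC=0: DEC 5 -> ACC=-5
Event 2 (EXEC): [MAIN] PC=1: INC 3 -> ACC=-2
Event 3 (EXEC): [MAIN] PC=2: INC 4 -> ACC=2
Event 4 (EXEC): [MAIN] PC=3: INC 2 -> ACC=4
Event 5 (EXEC): [MAIN] PC=4: NOP
Event 6 (EXEC): [MAIN] PC=5: HALT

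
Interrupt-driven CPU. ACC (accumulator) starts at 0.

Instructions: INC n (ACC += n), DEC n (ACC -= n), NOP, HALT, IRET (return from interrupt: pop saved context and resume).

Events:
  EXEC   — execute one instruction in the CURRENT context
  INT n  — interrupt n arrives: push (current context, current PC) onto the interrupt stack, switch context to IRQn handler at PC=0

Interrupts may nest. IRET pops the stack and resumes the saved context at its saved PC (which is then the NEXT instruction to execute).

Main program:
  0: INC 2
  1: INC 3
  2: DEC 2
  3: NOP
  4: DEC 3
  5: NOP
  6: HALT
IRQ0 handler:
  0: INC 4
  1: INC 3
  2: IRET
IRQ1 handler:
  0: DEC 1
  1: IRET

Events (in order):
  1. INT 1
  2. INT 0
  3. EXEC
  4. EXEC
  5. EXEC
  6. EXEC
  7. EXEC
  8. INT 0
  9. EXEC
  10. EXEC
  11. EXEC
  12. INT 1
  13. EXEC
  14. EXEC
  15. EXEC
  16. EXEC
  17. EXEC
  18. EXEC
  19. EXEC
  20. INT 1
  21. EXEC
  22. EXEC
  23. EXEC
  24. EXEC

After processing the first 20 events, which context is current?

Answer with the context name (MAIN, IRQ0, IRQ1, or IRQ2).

Event 1 (INT 1): INT 1 arrives: push (MAIN, PC=0), enter IRQ1 at PC=0 (depth now 1)
Event 2 (INT 0): INT 0 arrives: push (IRQ1, PC=0), enter IRQ0 at PC=0 (depth now 2)
Event 3 (EXEC): [IRQ0] PC=0: INC 4 -> ACC=4
Event 4 (EXEC): [IRQ0] PC=1: INC 3 -> ACC=7
Event 5 (EXEC): [IRQ0] PC=2: IRET -> resume IRQ1 at PC=0 (depth now 1)
Event 6 (EXEC): [IRQ1] PC=0: DEC 1 -> ACC=6
Event 7 (EXEC): [IRQ1] PC=1: IRET -> resume MAIN at PC=0 (depth now 0)
Event 8 (INT 0): INT 0 arrives: push (MAIN, PC=0), enter IRQ0 at PC=0 (depth now 1)
Event 9 (EXEC): [IRQ0] PC=0: INC 4 -> ACC=10
Event 10 (EXEC): [IRQ0] PC=1: INC 3 -> ACC=13
Event 11 (EXEC): [IRQ0] PC=2: IRET -> resume MAIN at PC=0 (depth now 0)
Event 12 (INT 1): INT 1 arrives: push (MAIN, PC=0), enter IRQ1 at PC=0 (depth now 1)
Event 13 (EXEC): [IRQ1] PC=0: DEC 1 -> ACC=12
Event 14 (EXEC): [IRQ1] PC=1: IRET -> resume MAIN at PC=0 (depth now 0)
Event 15 (EXEC): [MAIN] PC=0: INC 2 -> ACC=14
Event 16 (EXEC): [MAIN] PC=1: INC 3 -> ACC=17
Event 17 (EXEC): [MAIN] PC=2: DEC 2 -> ACC=15
Event 18 (EXEC): [MAIN] PC=3: NOP
Event 19 (EXEC): [MAIN] PC=4: DEC 3 -> ACC=12
Event 20 (INT 1): INT 1 arrives: push (MAIN, PC=5), enter IRQ1 at PC=0 (depth now 1)

Answer: IRQ1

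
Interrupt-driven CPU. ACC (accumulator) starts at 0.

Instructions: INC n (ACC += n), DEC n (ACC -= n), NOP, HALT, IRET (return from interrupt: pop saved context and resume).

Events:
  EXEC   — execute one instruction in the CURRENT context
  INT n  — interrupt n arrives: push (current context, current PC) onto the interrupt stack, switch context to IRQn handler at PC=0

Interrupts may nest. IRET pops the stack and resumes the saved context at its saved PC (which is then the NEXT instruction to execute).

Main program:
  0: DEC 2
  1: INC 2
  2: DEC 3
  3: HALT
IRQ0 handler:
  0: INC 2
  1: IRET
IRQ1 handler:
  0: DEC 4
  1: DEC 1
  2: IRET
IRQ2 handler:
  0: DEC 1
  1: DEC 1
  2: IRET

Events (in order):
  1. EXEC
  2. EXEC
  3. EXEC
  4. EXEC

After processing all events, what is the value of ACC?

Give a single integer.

Event 1 (EXEC): [MAIN] PC=0: DEC 2 -> ACC=-2
Event 2 (EXEC): [MAIN] PC=1: INC 2 -> ACC=0
Event 3 (EXEC): [MAIN] PC=2: DEC 3 -> ACC=-3
Event 4 (EXEC): [MAIN] PC=3: HALT

Answer: -3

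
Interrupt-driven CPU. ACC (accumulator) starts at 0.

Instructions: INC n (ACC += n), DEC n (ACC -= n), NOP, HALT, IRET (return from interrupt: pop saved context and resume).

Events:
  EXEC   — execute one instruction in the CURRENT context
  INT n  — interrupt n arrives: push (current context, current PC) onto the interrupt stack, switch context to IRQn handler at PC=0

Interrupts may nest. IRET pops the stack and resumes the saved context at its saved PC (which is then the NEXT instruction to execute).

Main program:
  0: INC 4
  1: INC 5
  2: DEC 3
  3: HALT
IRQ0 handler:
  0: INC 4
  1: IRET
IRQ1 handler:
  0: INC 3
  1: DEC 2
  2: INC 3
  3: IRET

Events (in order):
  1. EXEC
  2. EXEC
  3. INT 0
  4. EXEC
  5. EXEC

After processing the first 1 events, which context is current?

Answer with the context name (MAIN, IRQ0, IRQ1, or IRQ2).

Event 1 (EXEC): [MAIN] PC=0: INC 4 -> ACC=4

Answer: MAIN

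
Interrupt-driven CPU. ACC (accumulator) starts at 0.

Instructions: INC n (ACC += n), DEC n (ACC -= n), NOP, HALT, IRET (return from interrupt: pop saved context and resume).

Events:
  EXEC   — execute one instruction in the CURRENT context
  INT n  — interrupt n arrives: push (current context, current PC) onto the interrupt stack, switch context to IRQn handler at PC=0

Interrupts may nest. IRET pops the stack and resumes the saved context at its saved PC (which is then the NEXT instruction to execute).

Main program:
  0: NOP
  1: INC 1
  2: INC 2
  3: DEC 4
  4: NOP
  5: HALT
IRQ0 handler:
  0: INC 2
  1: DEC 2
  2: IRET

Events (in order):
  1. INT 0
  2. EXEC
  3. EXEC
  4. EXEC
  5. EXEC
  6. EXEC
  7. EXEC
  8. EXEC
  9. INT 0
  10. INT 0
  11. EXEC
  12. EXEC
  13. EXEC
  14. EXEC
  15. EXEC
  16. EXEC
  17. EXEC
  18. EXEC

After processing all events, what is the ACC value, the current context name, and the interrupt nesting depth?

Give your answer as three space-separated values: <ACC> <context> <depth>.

Event 1 (INT 0): INT 0 arrives: push (MAIN, PC=0), enter IRQ0 at PC=0 (depth now 1)
Event 2 (EXEC): [IRQ0] PC=0: INC 2 -> ACC=2
Event 3 (EXEC): [IRQ0] PC=1: DEC 2 -> ACC=0
Event 4 (EXEC): [IRQ0] PC=2: IRET -> resume MAIN at PC=0 (depth now 0)
Event 5 (EXEC): [MAIN] PC=0: NOP
Event 6 (EXEC): [MAIN] PC=1: INC 1 -> ACC=1
Event 7 (EXEC): [MAIN] PC=2: INC 2 -> ACC=3
Event 8 (EXEC): [MAIN] PC=3: DEC 4 -> ACC=-1
Event 9 (INT 0): INT 0 arrives: push (MAIN, PC=4), enter IRQ0 at PC=0 (depth now 1)
Event 10 (INT 0): INT 0 arrives: push (IRQ0, PC=0), enter IRQ0 at PC=0 (depth now 2)
Event 11 (EXEC): [IRQ0] PC=0: INC 2 -> ACC=1
Event 12 (EXEC): [IRQ0] PC=1: DEC 2 -> ACC=-1
Event 13 (EXEC): [IRQ0] PC=2: IRET -> resume IRQ0 at PC=0 (depth now 1)
Event 14 (EXEC): [IRQ0] PC=0: INC 2 -> ACC=1
Event 15 (EXEC): [IRQ0] PC=1: DEC 2 -> ACC=-1
Event 16 (EXEC): [IRQ0] PC=2: IRET -> resume MAIN at PC=4 (depth now 0)
Event 17 (EXEC): [MAIN] PC=4: NOP
Event 18 (EXEC): [MAIN] PC=5: HALT

Answer: -1 MAIN 0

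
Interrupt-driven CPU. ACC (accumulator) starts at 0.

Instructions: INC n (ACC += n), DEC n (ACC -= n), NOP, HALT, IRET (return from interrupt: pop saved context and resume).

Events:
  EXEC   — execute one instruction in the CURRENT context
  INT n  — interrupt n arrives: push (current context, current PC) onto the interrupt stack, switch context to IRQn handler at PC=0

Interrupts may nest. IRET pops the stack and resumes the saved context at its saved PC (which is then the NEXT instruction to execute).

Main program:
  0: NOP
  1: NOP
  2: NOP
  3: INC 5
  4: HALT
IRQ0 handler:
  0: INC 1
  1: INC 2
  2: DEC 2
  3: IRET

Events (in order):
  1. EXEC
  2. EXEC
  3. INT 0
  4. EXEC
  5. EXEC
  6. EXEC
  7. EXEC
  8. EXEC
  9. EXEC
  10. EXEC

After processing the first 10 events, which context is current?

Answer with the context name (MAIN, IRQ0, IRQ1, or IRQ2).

Event 1 (EXEC): [MAIN] PC=0: NOP
Event 2 (EXEC): [MAIN] PC=1: NOP
Event 3 (INT 0): INT 0 arrives: push (MAIN, PC=2), enter IRQ0 at PC=0 (depth now 1)
Event 4 (EXEC): [IRQ0] PC=0: INC 1 -> ACC=1
Event 5 (EXEC): [IRQ0] PC=1: INC 2 -> ACC=3
Event 6 (EXEC): [IRQ0] PC=2: DEC 2 -> ACC=1
Event 7 (EXEC): [IRQ0] PC=3: IRET -> resume MAIN at PC=2 (depth now 0)
Event 8 (EXEC): [MAIN] PC=2: NOP
Event 9 (EXEC): [MAIN] PC=3: INC 5 -> ACC=6
Event 10 (EXEC): [MAIN] PC=4: HALT

Answer: MAIN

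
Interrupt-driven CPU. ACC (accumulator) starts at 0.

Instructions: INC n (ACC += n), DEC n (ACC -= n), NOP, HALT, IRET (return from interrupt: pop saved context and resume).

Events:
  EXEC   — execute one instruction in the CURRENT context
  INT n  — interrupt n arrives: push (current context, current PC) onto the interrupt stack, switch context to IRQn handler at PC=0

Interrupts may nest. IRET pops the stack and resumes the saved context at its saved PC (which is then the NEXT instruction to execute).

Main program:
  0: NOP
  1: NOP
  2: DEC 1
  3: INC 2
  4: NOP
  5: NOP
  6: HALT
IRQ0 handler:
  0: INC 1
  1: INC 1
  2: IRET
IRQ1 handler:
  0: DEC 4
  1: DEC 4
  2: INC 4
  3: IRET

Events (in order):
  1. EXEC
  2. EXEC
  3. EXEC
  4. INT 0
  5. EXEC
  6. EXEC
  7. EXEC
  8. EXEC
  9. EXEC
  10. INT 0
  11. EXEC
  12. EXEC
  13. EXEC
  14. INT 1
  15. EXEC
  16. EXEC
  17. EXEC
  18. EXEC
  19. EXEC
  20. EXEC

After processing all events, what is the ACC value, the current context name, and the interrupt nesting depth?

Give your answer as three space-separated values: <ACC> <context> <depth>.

Event 1 (EXEC): [MAIN] PC=0: NOP
Event 2 (EXEC): [MAIN] PC=1: NOP
Event 3 (EXEC): [MAIN] PC=2: DEC 1 -> ACC=-1
Event 4 (INT 0): INT 0 arrives: push (MAIN, PC=3), enter IRQ0 at PC=0 (depth now 1)
Event 5 (EXEC): [IRQ0] PC=0: INC 1 -> ACC=0
Event 6 (EXEC): [IRQ0] PC=1: INC 1 -> ACC=1
Event 7 (EXEC): [IRQ0] PC=2: IRET -> resume MAIN at PC=3 (depth now 0)
Event 8 (EXEC): [MAIN] PC=3: INC 2 -> ACC=3
Event 9 (EXEC): [MAIN] PC=4: NOP
Event 10 (INT 0): INT 0 arrives: push (MAIN, PC=5), enter IRQ0 at PC=0 (depth now 1)
Event 11 (EXEC): [IRQ0] PC=0: INC 1 -> ACC=4
Event 12 (EXEC): [IRQ0] PC=1: INC 1 -> ACC=5
Event 13 (EXEC): [IRQ0] PC=2: IRET -> resume MAIN at PC=5 (depth now 0)
Event 14 (INT 1): INT 1 arrives: push (MAIN, PC=5), enter IRQ1 at PC=0 (depth now 1)
Event 15 (EXEC): [IRQ1] PC=0: DEC 4 -> ACC=1
Event 16 (EXEC): [IRQ1] PC=1: DEC 4 -> ACC=-3
Event 17 (EXEC): [IRQ1] PC=2: INC 4 -> ACC=1
Event 18 (EXEC): [IRQ1] PC=3: IRET -> resume MAIN at PC=5 (depth now 0)
Event 19 (EXEC): [MAIN] PC=5: NOP
Event 20 (EXEC): [MAIN] PC=6: HALT

Answer: 1 MAIN 0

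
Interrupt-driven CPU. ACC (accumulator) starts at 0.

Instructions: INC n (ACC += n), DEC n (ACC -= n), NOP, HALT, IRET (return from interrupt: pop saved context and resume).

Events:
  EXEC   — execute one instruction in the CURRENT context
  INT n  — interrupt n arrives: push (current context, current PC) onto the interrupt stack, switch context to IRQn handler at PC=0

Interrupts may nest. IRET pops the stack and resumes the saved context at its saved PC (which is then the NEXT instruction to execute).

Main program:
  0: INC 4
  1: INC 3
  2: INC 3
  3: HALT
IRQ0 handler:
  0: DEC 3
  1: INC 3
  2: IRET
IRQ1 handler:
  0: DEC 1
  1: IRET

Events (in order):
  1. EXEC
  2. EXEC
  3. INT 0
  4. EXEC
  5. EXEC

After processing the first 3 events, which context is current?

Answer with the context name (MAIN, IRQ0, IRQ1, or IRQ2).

Answer: IRQ0

Derivation:
Event 1 (EXEC): [MAIN] PC=0: INC 4 -> ACC=4
Event 2 (EXEC): [MAIN] PC=1: INC 3 -> ACC=7
Event 3 (INT 0): INT 0 arrives: push (MAIN, PC=2), enter IRQ0 at PC=0 (depth now 1)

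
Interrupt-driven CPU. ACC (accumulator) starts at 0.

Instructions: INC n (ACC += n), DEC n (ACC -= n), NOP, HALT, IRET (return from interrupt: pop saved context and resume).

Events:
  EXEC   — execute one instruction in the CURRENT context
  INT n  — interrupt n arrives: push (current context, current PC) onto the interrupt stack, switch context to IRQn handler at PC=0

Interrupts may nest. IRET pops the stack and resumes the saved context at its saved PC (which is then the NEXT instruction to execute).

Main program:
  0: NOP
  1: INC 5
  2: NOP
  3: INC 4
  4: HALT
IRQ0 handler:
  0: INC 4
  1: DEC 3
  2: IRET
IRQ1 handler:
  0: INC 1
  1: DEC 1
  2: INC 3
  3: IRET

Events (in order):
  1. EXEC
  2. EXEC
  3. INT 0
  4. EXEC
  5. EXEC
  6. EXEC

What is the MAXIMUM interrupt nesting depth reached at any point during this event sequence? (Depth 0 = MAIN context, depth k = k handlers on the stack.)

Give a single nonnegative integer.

Event 1 (EXEC): [MAIN] PC=0: NOP [depth=0]
Event 2 (EXEC): [MAIN] PC=1: INC 5 -> ACC=5 [depth=0]
Event 3 (INT 0): INT 0 arrives: push (MAIN, PC=2), enter IRQ0 at PC=0 (depth now 1) [depth=1]
Event 4 (EXEC): [IRQ0] PC=0: INC 4 -> ACC=9 [depth=1]
Event 5 (EXEC): [IRQ0] PC=1: DEC 3 -> ACC=6 [depth=1]
Event 6 (EXEC): [IRQ0] PC=2: IRET -> resume MAIN at PC=2 (depth now 0) [depth=0]
Max depth observed: 1

Answer: 1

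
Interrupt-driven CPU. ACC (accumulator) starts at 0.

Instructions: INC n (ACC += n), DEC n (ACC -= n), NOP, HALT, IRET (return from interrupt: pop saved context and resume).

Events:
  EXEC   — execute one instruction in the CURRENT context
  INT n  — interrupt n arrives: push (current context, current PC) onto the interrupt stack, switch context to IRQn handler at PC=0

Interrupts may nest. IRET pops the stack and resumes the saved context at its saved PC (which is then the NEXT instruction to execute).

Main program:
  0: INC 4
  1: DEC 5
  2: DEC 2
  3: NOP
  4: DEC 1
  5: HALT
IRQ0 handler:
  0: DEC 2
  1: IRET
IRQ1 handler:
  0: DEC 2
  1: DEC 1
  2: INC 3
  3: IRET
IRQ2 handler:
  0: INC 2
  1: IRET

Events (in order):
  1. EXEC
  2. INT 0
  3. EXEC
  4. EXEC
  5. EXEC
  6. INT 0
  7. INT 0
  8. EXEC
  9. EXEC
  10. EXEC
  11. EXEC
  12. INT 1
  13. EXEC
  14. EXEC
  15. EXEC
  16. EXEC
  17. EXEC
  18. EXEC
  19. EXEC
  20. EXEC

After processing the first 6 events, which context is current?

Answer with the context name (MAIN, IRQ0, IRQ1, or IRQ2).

Answer: IRQ0

Derivation:
Event 1 (EXEC): [MAIN] PC=0: INC 4 -> ACC=4
Event 2 (INT 0): INT 0 arrives: push (MAIN, PC=1), enter IRQ0 at PC=0 (depth now 1)
Event 3 (EXEC): [IRQ0] PC=0: DEC 2 -> ACC=2
Event 4 (EXEC): [IRQ0] PC=1: IRET -> resume MAIN at PC=1 (depth now 0)
Event 5 (EXEC): [MAIN] PC=1: DEC 5 -> ACC=-3
Event 6 (INT 0): INT 0 arrives: push (MAIN, PC=2), enter IRQ0 at PC=0 (depth now 1)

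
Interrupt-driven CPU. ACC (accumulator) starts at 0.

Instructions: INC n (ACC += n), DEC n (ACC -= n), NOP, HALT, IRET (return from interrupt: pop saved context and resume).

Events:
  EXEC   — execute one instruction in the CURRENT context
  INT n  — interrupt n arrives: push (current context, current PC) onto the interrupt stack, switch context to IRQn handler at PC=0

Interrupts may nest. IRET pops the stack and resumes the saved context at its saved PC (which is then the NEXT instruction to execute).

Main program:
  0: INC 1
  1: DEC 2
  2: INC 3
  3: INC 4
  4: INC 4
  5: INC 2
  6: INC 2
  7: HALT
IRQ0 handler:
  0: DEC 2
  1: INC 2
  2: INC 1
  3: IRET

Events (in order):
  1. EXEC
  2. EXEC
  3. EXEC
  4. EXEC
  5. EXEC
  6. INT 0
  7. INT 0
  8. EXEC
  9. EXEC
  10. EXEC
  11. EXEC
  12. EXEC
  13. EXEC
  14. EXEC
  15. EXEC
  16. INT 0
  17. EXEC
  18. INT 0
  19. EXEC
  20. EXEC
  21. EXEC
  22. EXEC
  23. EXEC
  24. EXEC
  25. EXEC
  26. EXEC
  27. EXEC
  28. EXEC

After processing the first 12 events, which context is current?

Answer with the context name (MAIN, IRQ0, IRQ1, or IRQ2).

Event 1 (EXEC): [MAIN] PC=0: INC 1 -> ACC=1
Event 2 (EXEC): [MAIN] PC=1: DEC 2 -> ACC=-1
Event 3 (EXEC): [MAIN] PC=2: INC 3 -> ACC=2
Event 4 (EXEC): [MAIN] PC=3: INC 4 -> ACC=6
Event 5 (EXEC): [MAIN] PC=4: INC 4 -> ACC=10
Event 6 (INT 0): INT 0 arrives: push (MAIN, PC=5), enter IRQ0 at PC=0 (depth now 1)
Event 7 (INT 0): INT 0 arrives: push (IRQ0, PC=0), enter IRQ0 at PC=0 (depth now 2)
Event 8 (EXEC): [IRQ0] PC=0: DEC 2 -> ACC=8
Event 9 (EXEC): [IRQ0] PC=1: INC 2 -> ACC=10
Event 10 (EXEC): [IRQ0] PC=2: INC 1 -> ACC=11
Event 11 (EXEC): [IRQ0] PC=3: IRET -> resume IRQ0 at PC=0 (depth now 1)
Event 12 (EXEC): [IRQ0] PC=0: DEC 2 -> ACC=9

Answer: IRQ0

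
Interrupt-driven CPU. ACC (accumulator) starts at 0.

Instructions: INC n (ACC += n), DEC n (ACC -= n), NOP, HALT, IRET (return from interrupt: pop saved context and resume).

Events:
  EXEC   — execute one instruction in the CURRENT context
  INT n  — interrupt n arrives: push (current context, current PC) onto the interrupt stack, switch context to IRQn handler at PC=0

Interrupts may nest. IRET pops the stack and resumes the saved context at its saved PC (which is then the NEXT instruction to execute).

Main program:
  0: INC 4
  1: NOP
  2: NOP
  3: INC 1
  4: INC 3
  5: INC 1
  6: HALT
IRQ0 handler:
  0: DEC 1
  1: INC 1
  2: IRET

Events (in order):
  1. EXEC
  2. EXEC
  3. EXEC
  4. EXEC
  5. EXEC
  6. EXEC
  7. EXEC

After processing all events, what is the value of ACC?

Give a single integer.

Answer: 9

Derivation:
Event 1 (EXEC): [MAIN] PC=0: INC 4 -> ACC=4
Event 2 (EXEC): [MAIN] PC=1: NOP
Event 3 (EXEC): [MAIN] PC=2: NOP
Event 4 (EXEC): [MAIN] PC=3: INC 1 -> ACC=5
Event 5 (EXEC): [MAIN] PC=4: INC 3 -> ACC=8
Event 6 (EXEC): [MAIN] PC=5: INC 1 -> ACC=9
Event 7 (EXEC): [MAIN] PC=6: HALT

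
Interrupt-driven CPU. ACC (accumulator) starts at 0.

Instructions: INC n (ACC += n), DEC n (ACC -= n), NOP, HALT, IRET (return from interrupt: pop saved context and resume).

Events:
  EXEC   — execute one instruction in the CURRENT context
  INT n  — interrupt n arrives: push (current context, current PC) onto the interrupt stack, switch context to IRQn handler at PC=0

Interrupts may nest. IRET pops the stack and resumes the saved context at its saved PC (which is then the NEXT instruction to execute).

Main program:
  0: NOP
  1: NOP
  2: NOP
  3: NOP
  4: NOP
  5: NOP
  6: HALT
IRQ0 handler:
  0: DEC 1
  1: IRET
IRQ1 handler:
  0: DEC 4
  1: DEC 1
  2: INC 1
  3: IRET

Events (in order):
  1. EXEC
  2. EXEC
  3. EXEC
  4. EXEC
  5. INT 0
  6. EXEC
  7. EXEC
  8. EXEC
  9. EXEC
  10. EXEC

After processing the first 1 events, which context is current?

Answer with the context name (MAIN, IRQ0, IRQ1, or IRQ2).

Event 1 (EXEC): [MAIN] PC=0: NOP

Answer: MAIN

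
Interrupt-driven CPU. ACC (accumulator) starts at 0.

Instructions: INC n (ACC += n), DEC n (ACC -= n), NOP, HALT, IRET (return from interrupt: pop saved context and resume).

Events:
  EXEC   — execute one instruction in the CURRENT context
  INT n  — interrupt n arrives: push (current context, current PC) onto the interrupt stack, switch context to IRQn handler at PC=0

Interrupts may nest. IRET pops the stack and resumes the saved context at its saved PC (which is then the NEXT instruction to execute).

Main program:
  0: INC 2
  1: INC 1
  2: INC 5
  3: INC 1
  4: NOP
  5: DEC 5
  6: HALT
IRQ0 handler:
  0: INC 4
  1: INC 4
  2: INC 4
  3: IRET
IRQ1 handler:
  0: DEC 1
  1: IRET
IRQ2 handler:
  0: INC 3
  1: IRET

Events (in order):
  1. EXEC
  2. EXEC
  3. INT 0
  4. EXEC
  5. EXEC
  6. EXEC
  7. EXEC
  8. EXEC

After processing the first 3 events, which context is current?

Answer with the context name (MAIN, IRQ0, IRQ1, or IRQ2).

Event 1 (EXEC): [MAIN] PC=0: INC 2 -> ACC=2
Event 2 (EXEC): [MAIN] PC=1: INC 1 -> ACC=3
Event 3 (INT 0): INT 0 arrives: push (MAIN, PC=2), enter IRQ0 at PC=0 (depth now 1)

Answer: IRQ0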